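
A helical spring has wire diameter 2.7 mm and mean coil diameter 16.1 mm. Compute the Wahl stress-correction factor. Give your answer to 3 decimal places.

C = D/d = 16.1/2.7 = 5.9630
K_W = (4C−1)/(4C−4) + 0.615/C = 22.852/19.852 + 0.1031 = 1.2543

1.254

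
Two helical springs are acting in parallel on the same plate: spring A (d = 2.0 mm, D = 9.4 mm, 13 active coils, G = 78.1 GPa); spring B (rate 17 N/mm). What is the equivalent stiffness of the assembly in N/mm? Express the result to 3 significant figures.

31.5 N/mm

k_A = Gd⁴/(8D³N_a) = (78.1×10³)(2.0⁴)/(8·9.4³·13) = 14.466 N/mm
Parallel: k_eq = 14.466 + 17 = 31.466 N/mm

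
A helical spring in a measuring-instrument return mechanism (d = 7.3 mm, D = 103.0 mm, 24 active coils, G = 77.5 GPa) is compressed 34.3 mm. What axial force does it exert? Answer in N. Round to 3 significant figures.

36.0 N

k = Gd⁴/(8D³N_a) = (77.5×10³)(7.3⁴)/(8·103.0³·24) = 1.049 N/mm
F = k·δ = 1.049 × 34.3 = 35.981 N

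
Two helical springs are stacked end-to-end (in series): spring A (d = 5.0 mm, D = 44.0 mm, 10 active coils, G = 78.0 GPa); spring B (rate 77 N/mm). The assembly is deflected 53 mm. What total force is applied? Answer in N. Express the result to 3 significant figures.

k_A = Gd⁴/(8D³N_a) = (78.0×10³)(5.0⁴)/(8·44.0³·10) = 7.1536 N/mm
Series: 1/k_eq = 1/7.1536 + 1/77 = 0.15278; k_eq = 6.5455 N/mm
F = k_eq·δ = 6.5455·53 = 346.91 N

347 N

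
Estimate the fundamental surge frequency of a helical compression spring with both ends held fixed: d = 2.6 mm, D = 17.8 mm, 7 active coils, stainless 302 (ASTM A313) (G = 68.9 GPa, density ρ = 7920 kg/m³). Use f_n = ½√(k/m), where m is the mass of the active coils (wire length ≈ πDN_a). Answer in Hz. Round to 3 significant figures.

k = Gd⁴/(8D³N_a) = (68.9×10³)(2.6⁴)/(8·17.8³·7) = 9.9693 N/mm = 9969.3 N/m
Wire length L = πDN_a = π·17.8·7 = 391.44 mm
m = ρ·(πd²/4)·L = 7920 × 5.3093×10⁻⁶ m² × 0.39144 m = 0.01646 kg
f_n = ½√(k/m) = 0.5·√(9969.3/0.01646) = 0.5·√(6.0567e+05) = 389.12 Hz

389 Hz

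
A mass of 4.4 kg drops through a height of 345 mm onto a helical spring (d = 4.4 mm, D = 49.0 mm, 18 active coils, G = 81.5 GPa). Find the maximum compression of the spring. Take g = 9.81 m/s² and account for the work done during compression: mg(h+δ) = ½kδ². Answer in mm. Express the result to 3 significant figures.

155 mm

k = Gd⁴/(8D³N_a) = (81.5×10³)(4.4⁴)/(8·49.0³·18) = 1.8031 N/mm
W = mg = 4.4 × 9.81 = 43.164 N
½kδ² − Wδ − Wh = 0 → δ = (W + √(W² + 2kWh))/k
δ = (43.164 + √(1863.1 + 53701.7))/1.8031 = (43.164 + 235.72)/1.8031 = 154.67 mm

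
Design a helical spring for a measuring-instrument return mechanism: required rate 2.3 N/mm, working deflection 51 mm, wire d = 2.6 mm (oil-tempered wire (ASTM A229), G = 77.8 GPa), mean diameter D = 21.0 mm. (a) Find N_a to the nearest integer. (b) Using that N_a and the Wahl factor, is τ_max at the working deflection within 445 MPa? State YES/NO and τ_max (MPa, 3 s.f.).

N_a = Gd⁴/(8D³k) = (77.8×10³)(2.6⁴)/(8·21.0³·2.3) = 20.86 → N_a = 21
Actual rate k = Gd⁴/(8D³·21) = 2.2851 N/mm
Working load F = kδ = 2.2851·51 = 116.54 N
C = 21.0/2.6 = 8.0769; K_W = (4C−1)/(4C−4)+0.615/C = 1.1821
τ_max = K_W·8FD/(πd³) = 1.1821·354.58 = 419.16 MPa
τ_max ≤ 445 MPa → acceptable

(a) 21 coils; (b) YES, τ_max = 419 MPa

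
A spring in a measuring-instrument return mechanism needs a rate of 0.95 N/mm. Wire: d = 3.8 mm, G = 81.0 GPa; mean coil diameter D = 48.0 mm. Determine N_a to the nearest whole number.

N_a = Gd⁴/(8D³k) = (81.0×10³ × 3.8⁴)/(8 × 48.0³ × 0.95)
    = 1.68896e+07 / 840499 = 20.09 → 20 coils

20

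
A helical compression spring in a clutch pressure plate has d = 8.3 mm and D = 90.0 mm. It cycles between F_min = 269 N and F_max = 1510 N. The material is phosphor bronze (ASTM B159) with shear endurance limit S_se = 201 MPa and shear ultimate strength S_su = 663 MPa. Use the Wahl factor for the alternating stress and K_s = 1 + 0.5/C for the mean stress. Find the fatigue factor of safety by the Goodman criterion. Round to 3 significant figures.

0.509

C = D/d = 90.0/8.3 = 10.8434; K_W = (4C−1)/(4C−4)+0.615/C = 1.1329; K_s = 1+0.5/C = 1.0461
F_a = (F_max−F_min)/2 = 620.5 N; F_m = (F_max+F_min)/2 = 889.5 N
τ_a = K_W·8F_aD/(πd³) = 1.1329 × 248.71 = 281.76 MPa
τ_m = K_s·8F_mD/(πd³) = 1.0461 × 356.53 = 372.97 MPa
Goodman: 1/n_f = τ_a/S_se + τ_m/S_su = 281.76/201 + 372.97/663 = 1.40181 + 0.56255 = 1.9644
n_f = 1/1.9644 = 0.5091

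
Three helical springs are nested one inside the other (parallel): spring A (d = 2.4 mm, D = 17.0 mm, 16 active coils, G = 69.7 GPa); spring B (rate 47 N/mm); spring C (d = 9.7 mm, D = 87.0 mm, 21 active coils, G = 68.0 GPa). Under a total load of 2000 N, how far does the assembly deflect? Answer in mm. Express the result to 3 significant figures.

35.6 mm

k_A = Gd⁴/(8D³N_a) = (69.7×10³)(2.4⁴)/(8·17.0³·16) = 3.6772 N/mm
k_C = Gd⁴/(8D³N_a) = (68.0×10³)(9.7⁴)/(8·87.0³·21) = 5.4416 N/mm
Parallel: k_eq = 3.6772 + 47 + 5.4416 = 56.119 N/mm
δ = F/k_eq = 2000/56.119 = 35.639 mm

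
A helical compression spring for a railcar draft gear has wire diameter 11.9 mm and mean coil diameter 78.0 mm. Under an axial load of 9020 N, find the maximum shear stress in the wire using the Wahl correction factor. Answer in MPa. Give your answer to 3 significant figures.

Spring index C = D/d = 78.0/11.9 = 6.5546
K_W = (4C−1)/(4C−4) + 0.615/C = 25.218/22.218 + 0.0938 = 1.2288
τ₀ = 8FD/(πd³) = 8·9020·78.0/(π·11.9³) = 5.62848e+06/5294.1 = 1063.2 MPa
τ_max = K·τ₀ = 1.2288 × 1063.2 = 1306.5 MPa

1310 MPa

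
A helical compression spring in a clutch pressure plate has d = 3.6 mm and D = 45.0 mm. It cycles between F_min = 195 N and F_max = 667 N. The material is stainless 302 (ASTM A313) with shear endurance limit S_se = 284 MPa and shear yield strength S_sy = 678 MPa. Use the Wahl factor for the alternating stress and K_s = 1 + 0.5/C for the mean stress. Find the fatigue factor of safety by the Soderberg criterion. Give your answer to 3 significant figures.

C = D/d = 45.0/3.6 = 12.5000; K_W = (4C−1)/(4C−4)+0.615/C = 1.1144; K_s = 1+0.5/C = 1.0400
F_a = (F_max−F_min)/2 = 236 N; F_m = (F_max+F_min)/2 = 431 N
τ_a = K_W·8F_aD/(πd³) = 1.1144 × 579.64 = 645.96 MPa
τ_m = K_s·8F_mD/(πd³) = 1.0400 × 1058.6 = 1100.9 MPa
Soderberg: 1/n_f = τ_a/S_se + τ_m/S_sy = 645.96/284 + 1100.9/678 = 2.27450 + 1.62378 = 3.8983
n_f = 1/3.8983 = 0.2565

0.257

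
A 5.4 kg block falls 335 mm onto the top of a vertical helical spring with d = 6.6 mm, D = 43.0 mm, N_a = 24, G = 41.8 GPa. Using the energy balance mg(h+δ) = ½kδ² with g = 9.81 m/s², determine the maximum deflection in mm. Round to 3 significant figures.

93.5 mm

k = Gd⁴/(8D³N_a) = (41.8×10³)(6.6⁴)/(8·43.0³·24) = 5.1957 N/mm
W = mg = 5.4 × 9.81 = 52.974 N
½kδ² − Wδ − Wh = 0 → δ = (W + √(W² + 2kWh))/k
δ = (52.974 + √(2806.2 + 184409))/5.1957 = (52.974 + 432.68)/5.1957 = 93.473 mm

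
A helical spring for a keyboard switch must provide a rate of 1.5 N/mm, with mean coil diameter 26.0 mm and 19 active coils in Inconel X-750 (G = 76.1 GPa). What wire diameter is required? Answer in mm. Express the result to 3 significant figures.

2.69 mm

d = (8D³N_a·k / G)^(1/4) = (8·26.0³·19·1.5 / (76.1×10³))^0.25
  = (52.659)^0.25 = 2.6938 mm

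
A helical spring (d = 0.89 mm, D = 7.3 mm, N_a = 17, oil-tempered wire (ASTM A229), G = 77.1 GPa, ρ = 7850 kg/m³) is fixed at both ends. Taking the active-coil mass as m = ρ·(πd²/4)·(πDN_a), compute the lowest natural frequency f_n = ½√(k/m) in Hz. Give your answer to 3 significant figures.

346 Hz

k = Gd⁴/(8D³N_a) = (77.1×10³)(0.89⁴)/(8·7.3³·17) = 0.91434 N/mm = 914.34 N/m
Wire length L = πDN_a = π·7.3·17 = 389.87 mm
m = ρ·(πd²/4)·L = 7850 × 0.62211×10⁻⁶ m² × 0.38987 m = 0.001904 kg
f_n = ½√(k/m) = 0.5·√(914.34/0.001904) = 0.5·√(4.8023e+05) = 346.49 Hz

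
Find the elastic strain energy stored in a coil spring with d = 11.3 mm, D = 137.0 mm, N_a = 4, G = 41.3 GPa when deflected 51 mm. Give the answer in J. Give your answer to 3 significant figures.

k = Gd⁴/(8D³N_a) = (41.3×10³)(11.3⁴)/(8·137.0³·4) = 8.1837 N/mm
U = ½kδ² = 0.5 × 8.1837 × 51² = 10643 N·mm = 10.643 J

10.6 J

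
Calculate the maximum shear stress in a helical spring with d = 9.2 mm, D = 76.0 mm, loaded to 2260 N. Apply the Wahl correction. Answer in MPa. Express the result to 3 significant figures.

Spring index C = D/d = 76.0/9.2 = 8.2609
K_W = (4C−1)/(4C−4) + 0.615/C = 32.043/29.043 + 0.0744 = 1.1777
τ₀ = 8FD/(πd³) = 8·2260·76.0/(π·9.2³) = 1.37408e+06/2446.3 = 561.69 MPa
τ_max = K·τ₀ = 1.1777 × 561.69 = 661.53 MPa

662 MPa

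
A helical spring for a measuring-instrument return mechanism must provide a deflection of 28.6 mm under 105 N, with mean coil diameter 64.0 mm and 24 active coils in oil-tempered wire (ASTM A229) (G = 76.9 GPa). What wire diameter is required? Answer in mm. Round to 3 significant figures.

7.00 mm

Required rate k = F/δ = 105/28.6 = 3.6713 N/mm
d = (8D³N_a·k / G)^(1/4) = (8·64.0³·24·3.6713 / (76.9×10³))^0.25
  = (2402.9)^0.25 = 7.0014 mm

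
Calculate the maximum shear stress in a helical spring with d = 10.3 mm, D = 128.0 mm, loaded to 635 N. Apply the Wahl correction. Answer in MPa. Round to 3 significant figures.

Spring index C = D/d = 128.0/10.3 = 12.4272
K_W = (4C−1)/(4C−4) + 0.615/C = 48.709/45.709 + 0.0495 = 1.1151
τ₀ = 8FD/(πd³) = 8·635·128.0/(π·10.3³) = 650240/3432.9 = 189.41 MPa
τ_max = K·τ₀ = 1.1151 × 189.41 = 211.22 MPa

211 MPa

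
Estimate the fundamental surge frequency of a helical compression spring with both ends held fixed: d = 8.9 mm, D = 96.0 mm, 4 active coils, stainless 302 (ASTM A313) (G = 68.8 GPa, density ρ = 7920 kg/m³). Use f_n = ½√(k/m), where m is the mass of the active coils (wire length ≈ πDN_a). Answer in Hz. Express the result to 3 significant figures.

k = Gd⁴/(8D³N_a) = (68.8×10³)(8.9⁴)/(8·96.0³·4) = 15.247 N/mm = 15247 N/m
Wire length L = πDN_a = π·96.0·4 = 1206.4 mm
m = ρ·(πd²/4)·L = 7920 × 62.211×10⁻⁶ m² × 1.2064 m = 0.5944 kg
f_n = ½√(k/m) = 0.5·√(15247/0.5944) = 0.5·√(25651) = 80.08 Hz

80.1 Hz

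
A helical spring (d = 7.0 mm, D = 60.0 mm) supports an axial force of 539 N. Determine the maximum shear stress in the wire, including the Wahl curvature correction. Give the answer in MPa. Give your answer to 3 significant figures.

281 MPa

Spring index C = D/d = 60.0/7.0 = 8.5714
K_W = (4C−1)/(4C−4) + 0.615/C = 33.286/30.286 + 0.0717 = 1.1708
τ₀ = 8FD/(πd³) = 8·539·60.0/(π·7.0³) = 258720/1077.6 = 240.1 MPa
τ_max = K·τ₀ = 1.1708 × 240.1 = 281.11 MPa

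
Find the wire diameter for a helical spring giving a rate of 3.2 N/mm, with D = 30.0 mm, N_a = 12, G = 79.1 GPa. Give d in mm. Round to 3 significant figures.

d = (8D³N_a·k / G)^(1/4) = (8·30.0³·12·3.2 / (79.1×10³))^0.25
  = (104.86)^0.25 = 3.2000 mm

3.20 mm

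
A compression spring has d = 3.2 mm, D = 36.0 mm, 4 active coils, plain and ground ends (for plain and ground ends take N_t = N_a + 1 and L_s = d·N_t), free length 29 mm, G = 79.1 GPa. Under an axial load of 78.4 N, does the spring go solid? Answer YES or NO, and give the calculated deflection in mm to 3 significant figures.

YES, δ = 14.1 mm

k = Gd⁴/(8D³N_a) = (79.1×10³)(3.2⁴)/(8·36.0³·4) = 5.5554 N/mm
N_t = 5; L_s = 3.2·5 = 16 mm; δ_solid = L₀ − L_s = 29 − 16 = 13 mm
δ = F/k = 78.4/5.5554 = 14.112 mm
δ ≥ δ_solid → spring goes solid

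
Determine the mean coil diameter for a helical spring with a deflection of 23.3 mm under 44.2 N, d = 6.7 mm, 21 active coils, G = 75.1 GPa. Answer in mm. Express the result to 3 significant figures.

Required rate k = F/δ = 44.2/23.3 = 1.897 N/mm
D = (Gd⁴/(8N_a·k))^(1/3) = (75.1×10³·6.7⁴/(8·21·1.897))^(1/3)
  = (474858)^(1/3) = 78.0167 mm

78.0 mm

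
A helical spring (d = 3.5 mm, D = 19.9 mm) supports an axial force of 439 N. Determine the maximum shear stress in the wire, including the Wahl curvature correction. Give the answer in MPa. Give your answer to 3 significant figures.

Spring index C = D/d = 19.9/3.5 = 5.6857
K_W = (4C−1)/(4C−4) + 0.615/C = 21.743/18.743 + 0.1082 = 1.2682
τ₀ = 8FD/(πd³) = 8·439·19.9/(π·3.5³) = 69888.8/134.7 = 518.86 MPa
τ_max = K·τ₀ = 1.2682 × 518.86 = 658.04 MPa

658 MPa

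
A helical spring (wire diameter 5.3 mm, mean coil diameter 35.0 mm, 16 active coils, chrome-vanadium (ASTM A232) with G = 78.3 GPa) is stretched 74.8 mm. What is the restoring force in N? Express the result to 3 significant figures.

k = Gd⁴/(8D³N_a) = (78.3×10³)(5.3⁴)/(8·35.0³·16) = 11.258 N/mm
F = k·δ = 11.258 × 74.8 = 842.08 N

842 N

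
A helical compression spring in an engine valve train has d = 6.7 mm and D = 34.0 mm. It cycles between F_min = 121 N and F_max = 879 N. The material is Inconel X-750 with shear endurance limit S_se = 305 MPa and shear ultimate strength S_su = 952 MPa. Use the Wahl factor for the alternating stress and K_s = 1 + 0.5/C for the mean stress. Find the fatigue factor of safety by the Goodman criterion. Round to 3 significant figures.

C = D/d = 34.0/6.7 = 5.0746; K_W = (4C−1)/(4C−4)+0.615/C = 1.3053; K_s = 1+0.5/C = 1.0985
F_a = (F_max−F_min)/2 = 379 N; F_m = (F_max+F_min)/2 = 500 N
τ_a = K_W·8F_aD/(πd³) = 1.3053 × 109.1 = 142.41 MPa
τ_m = K_s·8F_mD/(πd³) = 1.0985 × 143.93 = 158.12 MPa
Goodman: 1/n_f = τ_a/S_se + τ_m/S_su = 142.41/305 + 158.12/952 = 0.46691 + 0.16609 = 0.633
n_f = 1/0.633 = 1.58

1.58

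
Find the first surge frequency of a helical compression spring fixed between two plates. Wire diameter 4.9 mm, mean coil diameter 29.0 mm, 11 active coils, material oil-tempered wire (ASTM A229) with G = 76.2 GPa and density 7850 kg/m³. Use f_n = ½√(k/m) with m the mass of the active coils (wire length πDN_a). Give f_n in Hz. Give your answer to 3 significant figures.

186 Hz

k = Gd⁴/(8D³N_a) = (76.2×10³)(4.9⁴)/(8·29.0³·11) = 20.467 N/mm = 20467 N/m
Wire length L = πDN_a = π·29.0·11 = 1002.2 mm
m = ρ·(πd²/4)·L = 7850 × 18.857×10⁻⁶ m² × 1.0022 m = 0.14835 kg
f_n = ½√(k/m) = 0.5·√(20467/0.14835) = 0.5·√(1.3797e+05) = 185.72 Hz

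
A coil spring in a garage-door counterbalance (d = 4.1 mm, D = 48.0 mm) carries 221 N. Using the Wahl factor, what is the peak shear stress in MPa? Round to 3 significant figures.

Spring index C = D/d = 48.0/4.1 = 11.7073
K_W = (4C−1)/(4C−4) + 0.615/C = 45.829/42.829 + 0.0525 = 1.1226
τ₀ = 8FD/(πd³) = 8·221·48.0/(π·4.1³) = 84864/216.52 = 391.94 MPa
τ_max = K·τ₀ = 1.1226 × 391.94 = 439.99 MPa

440 MPa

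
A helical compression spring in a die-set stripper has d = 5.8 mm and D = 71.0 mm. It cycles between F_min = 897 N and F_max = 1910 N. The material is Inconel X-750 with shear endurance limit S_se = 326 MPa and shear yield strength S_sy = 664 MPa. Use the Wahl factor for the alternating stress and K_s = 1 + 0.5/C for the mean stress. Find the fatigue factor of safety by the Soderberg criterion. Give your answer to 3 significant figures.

0.274

C = D/d = 71.0/5.8 = 12.2414; K_W = (4C−1)/(4C−4)+0.615/C = 1.1170; K_s = 1+0.5/C = 1.0408
F_a = (F_max−F_min)/2 = 506.5 N; F_m = (F_max+F_min)/2 = 1403.5 N
τ_a = K_W·8F_aD/(πd³) = 1.1170 × 469.35 = 524.24 MPa
τ_m = K_s·8F_mD/(πd³) = 1.0408 × 1300.5 = 1353.7 MPa
Soderberg: 1/n_f = τ_a/S_se + τ_m/S_sy = 524.24/326 + 1353.7/664 = 1.60810 + 2.03866 = 3.6468
n_f = 1/3.6468 = 0.2742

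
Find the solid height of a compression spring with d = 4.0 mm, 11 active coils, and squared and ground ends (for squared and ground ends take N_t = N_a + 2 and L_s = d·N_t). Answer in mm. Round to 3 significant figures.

52.0 mm

squared and ground ends: N_t = N_a + 2 = 11 + 2 = 13
L_s = d·N_t = 4.0 × 13 = 52 mm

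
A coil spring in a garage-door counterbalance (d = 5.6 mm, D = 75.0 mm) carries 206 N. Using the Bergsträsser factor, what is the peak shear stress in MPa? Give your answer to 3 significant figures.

Spring index C = D/d = 75.0/5.6 = 13.3929
K_B = (4C+2)/(4C−3) = 55.571/50.571 = 1.0989
τ₀ = 8FD/(πd³) = 8·206·75.0/(π·5.6³) = 123600/551.71 = 224.03 MPa
τ_max = K·τ₀ = 1.0989 × 224.03 = 246.18 MPa

246 MPa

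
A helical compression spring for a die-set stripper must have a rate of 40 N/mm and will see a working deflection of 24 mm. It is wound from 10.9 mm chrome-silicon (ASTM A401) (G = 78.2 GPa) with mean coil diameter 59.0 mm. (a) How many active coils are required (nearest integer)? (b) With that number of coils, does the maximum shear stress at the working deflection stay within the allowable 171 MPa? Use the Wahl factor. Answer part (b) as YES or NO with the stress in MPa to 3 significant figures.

N_a = Gd⁴/(8D³k) = (78.2×10³)(10.9⁴)/(8·59.0³·40) = 16.8 → N_a = 17
Actual rate k = Gd⁴/(8D³·17) = 39.52 N/mm
Working load F = kδ = 39.52·24 = 948.48 N
C = 59.0/10.9 = 5.4128; K_W = (4C−1)/(4C−4)+0.615/C = 1.2836
τ_max = K_W·8FD/(πd³) = 1.2836·110.04 = 141.24 MPa
τ_max ≤ 171 MPa → acceptable

(a) 17 coils; (b) YES, τ_max = 141 MPa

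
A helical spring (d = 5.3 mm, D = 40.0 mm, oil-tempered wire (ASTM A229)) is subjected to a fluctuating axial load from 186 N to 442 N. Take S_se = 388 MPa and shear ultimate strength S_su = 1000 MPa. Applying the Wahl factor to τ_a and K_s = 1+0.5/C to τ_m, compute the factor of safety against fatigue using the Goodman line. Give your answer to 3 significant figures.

2.00

C = D/d = 40.0/5.3 = 7.5472; K_W = (4C−1)/(4C−4)+0.615/C = 1.1960; K_s = 1+0.5/C = 1.0662
F_a = (F_max−F_min)/2 = 128 N; F_m = (F_max+F_min)/2 = 314 N
τ_a = K_W·8F_aD/(πd³) = 1.1960 × 87.575 = 104.74 MPa
τ_m = K_s·8F_mD/(πd³) = 1.0662 × 214.83 = 229.07 MPa
Goodman: 1/n_f = τ_a/S_se + τ_m/S_su = 104.74/388 + 229.07/1000 = 0.26996 + 0.22907 = 0.49902
n_f = 1/0.49902 = 2.004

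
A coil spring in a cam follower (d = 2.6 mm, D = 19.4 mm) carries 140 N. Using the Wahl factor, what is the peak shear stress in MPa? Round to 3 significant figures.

472 MPa

Spring index C = D/d = 19.4/2.6 = 7.4615
K_W = (4C−1)/(4C−4) + 0.615/C = 28.846/25.846 + 0.0824 = 1.1985
τ₀ = 8FD/(πd³) = 8·140·19.4/(π·2.6³) = 21728/55.217 = 393.5 MPa
τ_max = K·τ₀ = 1.1985 × 393.5 = 471.61 MPa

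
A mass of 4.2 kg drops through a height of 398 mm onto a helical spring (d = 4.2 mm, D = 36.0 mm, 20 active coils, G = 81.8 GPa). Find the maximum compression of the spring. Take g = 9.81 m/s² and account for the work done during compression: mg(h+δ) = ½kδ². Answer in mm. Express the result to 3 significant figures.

111 mm

k = Gd⁴/(8D³N_a) = (81.8×10³)(4.2⁴)/(8·36.0³·20) = 3.4098 N/mm
W = mg = 4.2 × 9.81 = 41.202 N
½kδ² − Wδ − Wh = 0 → δ = (W + √(W² + 2kWh))/k
δ = (41.202 + √(1697.6 + 111829))/3.4098 = (41.202 + 336.94)/3.4098 = 110.9 mm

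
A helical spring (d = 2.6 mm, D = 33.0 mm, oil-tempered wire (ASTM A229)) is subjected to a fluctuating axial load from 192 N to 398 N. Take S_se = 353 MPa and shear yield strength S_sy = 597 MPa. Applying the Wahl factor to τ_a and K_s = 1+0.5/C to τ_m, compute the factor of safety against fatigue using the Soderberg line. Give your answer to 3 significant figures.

0.250

C = D/d = 33.0/2.6 = 12.6923; K_W = (4C−1)/(4C−4)+0.615/C = 1.1126; K_s = 1+0.5/C = 1.0394
F_a = (F_max−F_min)/2 = 103 N; F_m = (F_max+F_min)/2 = 295 N
τ_a = K_W·8F_aD/(πd³) = 1.1126 × 492.46 = 547.91 MPa
τ_m = K_s·8F_mD/(πd³) = 1.0394 × 1410.4 = 1466 MPa
Soderberg: 1/n_f = τ_a/S_se + τ_m/S_sy = 547.91/353 + 1466/597 = 1.55216 + 2.45562 = 4.0078
n_f = 1/4.0078 = 0.2495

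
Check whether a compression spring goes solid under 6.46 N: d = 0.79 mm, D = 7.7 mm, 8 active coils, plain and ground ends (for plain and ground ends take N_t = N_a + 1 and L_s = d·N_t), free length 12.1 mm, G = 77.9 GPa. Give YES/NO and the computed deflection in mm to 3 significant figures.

YES, δ = 6.22 mm

k = Gd⁴/(8D³N_a) = (77.9×10³)(0.79⁴)/(8·7.7³·8) = 1.0385 N/mm
N_t = 9; L_s = 0.79·9 = 7.11 mm; δ_solid = L₀ − L_s = 12.1 − 7.11 = 4.99 mm
δ = F/k = 6.46/1.0385 = 6.2207 mm
δ ≥ δ_solid → spring goes solid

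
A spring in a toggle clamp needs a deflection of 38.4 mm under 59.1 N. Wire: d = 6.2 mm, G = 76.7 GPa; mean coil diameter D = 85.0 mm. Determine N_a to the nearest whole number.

Required rate k = F/δ = 59.1/38.4 = 1.5391 N/mm
N_a = Gd⁴/(8D³k) = (76.7×10³ × 6.2⁴)/(8 × 85.0³ × 1.5391)
    = 1.13334e+08 / 7.56141e+06 = 14.99 → 15 coils

15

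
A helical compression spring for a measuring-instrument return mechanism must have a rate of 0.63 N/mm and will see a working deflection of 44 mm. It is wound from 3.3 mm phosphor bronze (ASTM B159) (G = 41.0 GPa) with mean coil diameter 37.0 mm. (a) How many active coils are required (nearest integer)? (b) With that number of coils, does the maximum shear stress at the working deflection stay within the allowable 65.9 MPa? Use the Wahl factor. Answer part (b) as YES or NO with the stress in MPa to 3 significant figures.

N_a = Gd⁴/(8D³k) = (41.0×10³)(3.3⁴)/(8·37.0³·0.63) = 19.05 → N_a = 19
Actual rate k = Gd⁴/(8D³·19) = 0.63153 N/mm
Working load F = kδ = 0.63153·44 = 27.787 N
C = 37.0/3.3 = 11.2121; K_W = (4C−1)/(4C−4)+0.615/C = 1.1283
τ_max = K_W·8FD/(πd³) = 1.1283·72.852 = 82.199 MPa
τ_max > 65.9 MPa → exceeds allowable

(a) 19 coils; (b) NO, τ_max = 82.2 MPa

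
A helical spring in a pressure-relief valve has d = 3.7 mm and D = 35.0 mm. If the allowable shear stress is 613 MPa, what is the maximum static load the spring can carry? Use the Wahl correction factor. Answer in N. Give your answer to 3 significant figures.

C = D/d = 35.0/3.7 = 9.4595
K_W = (4C−1)/(4C−4) + 0.615/C = 36.838/33.838 + 0.0650 = 1.1537
τ_max = K·8FD/(πd³) → F_max = τ_allow·πd³/(8DK)
F_max = 613·π·3.7³/(8·35.0·1.1537) = 97547/323.03 = 301.98 N

302 N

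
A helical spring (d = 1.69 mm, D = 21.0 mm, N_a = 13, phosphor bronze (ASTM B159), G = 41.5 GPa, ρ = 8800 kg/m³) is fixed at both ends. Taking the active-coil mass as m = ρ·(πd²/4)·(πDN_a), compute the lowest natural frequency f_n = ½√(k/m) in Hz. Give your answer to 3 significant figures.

72.0 Hz

k = Gd⁴/(8D³N_a) = (41.5×10³)(1.69⁴)/(8·21.0³·13) = 0.35148 N/mm = 351.48 N/m
Wire length L = πDN_a = π·21.0·13 = 857.65 mm
m = ρ·(πd²/4)·L = 8800 × 2.2432×10⁻⁶ m² × 0.85765 m = 0.01693 kg
f_n = ½√(k/m) = 0.5·√(351.48/0.01693) = 0.5·√(20761) = 72.043 Hz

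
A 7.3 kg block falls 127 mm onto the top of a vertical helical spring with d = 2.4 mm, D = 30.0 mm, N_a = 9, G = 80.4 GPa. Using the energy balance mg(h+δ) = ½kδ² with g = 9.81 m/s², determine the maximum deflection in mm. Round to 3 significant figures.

k = Gd⁴/(8D³N_a) = (80.4×10³)(2.4⁴)/(8·30.0³·9) = 1.3722 N/mm
W = mg = 7.3 × 9.81 = 71.613 N
½kδ² − Wδ − Wh = 0 → δ = (W + √(W² + 2kWh))/k
δ = (71.613 + √(5128.4 + 24959.2))/1.3722 = (71.613 + 173.46)/1.3722 = 178.6 mm

179 mm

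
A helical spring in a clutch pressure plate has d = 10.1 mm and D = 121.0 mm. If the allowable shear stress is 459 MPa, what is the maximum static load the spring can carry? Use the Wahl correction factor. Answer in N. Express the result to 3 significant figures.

1370 N

C = D/d = 121.0/10.1 = 11.9802
K_W = (4C−1)/(4C−4) + 0.615/C = 46.921/43.921 + 0.0513 = 1.1196
τ_max = K·8FD/(πd³) → F_max = τ_allow·πd³/(8DK)
F_max = 459·π·10.1³/(8·121.0·1.1196) = 1.4857e+06/1083.8 = 1370.8 N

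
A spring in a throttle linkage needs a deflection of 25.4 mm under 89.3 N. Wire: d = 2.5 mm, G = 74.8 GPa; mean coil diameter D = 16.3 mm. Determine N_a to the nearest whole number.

24

Required rate k = F/δ = 89.3/25.4 = 3.5157 N/mm
N_a = Gd⁴/(8D³k) = (74.8×10³ × 2.5⁴)/(8 × 16.3³ × 3.5157)
    = 2.92188e+06 / 121807 = 23.99 → 24 coils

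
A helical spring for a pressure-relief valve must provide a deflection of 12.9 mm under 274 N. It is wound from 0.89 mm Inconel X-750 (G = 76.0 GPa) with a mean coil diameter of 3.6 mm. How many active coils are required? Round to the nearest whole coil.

Required rate k = F/δ = 274/12.9 = 21.24 N/mm
N_a = Gd⁴/(8D³k) = (76.0×10³ × 0.89⁴)/(8 × 3.6³ × 21.24)
    = 47684.1 / 7927.9 = 6.015 → 6 coils

6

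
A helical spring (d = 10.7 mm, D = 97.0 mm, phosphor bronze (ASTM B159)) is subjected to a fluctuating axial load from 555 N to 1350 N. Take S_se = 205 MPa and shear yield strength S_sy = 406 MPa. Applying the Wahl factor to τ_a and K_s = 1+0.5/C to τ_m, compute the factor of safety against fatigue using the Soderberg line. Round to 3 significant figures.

C = D/d = 97.0/10.7 = 9.0654; K_W = (4C−1)/(4C−4)+0.615/C = 1.1608; K_s = 1+0.5/C = 1.0552
F_a = (F_max−F_min)/2 = 397.5 N; F_m = (F_max+F_min)/2 = 952.5 N
τ_a = K_W·8F_aD/(πd³) = 1.1608 × 80.149 = 93.039 MPa
τ_m = K_s·8F_mD/(πd³) = 1.0552 × 192.05 = 202.65 MPa
Soderberg: 1/n_f = τ_a/S_se + τ_m/S_sy = 93.039/205 + 202.65/406 = 0.45385 + 0.49913 = 0.95298
n_f = 1/0.95298 = 1.049

1.05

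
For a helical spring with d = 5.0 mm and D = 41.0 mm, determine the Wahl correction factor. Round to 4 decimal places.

C = D/d = 41.0/5.0 = 8.2000
K_W = (4C−1)/(4C−4) + 0.615/C = 31.800/28.800 + 0.0750 = 1.1792

1.1792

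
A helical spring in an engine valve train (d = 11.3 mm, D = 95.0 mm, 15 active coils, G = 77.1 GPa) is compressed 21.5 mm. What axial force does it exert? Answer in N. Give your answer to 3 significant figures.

k = Gd⁴/(8D³N_a) = (77.1×10³)(11.3⁴)/(8·95.0³·15) = 12.218 N/mm
F = k·δ = 12.218 × 21.5 = 262.7 N

263 N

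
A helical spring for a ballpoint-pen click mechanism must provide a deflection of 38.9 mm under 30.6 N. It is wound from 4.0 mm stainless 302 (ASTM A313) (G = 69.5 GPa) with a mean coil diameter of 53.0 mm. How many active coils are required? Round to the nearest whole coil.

Required rate k = F/δ = 30.6/38.9 = 0.78663 N/mm
N_a = Gd⁴/(8D³k) = (69.5×10³ × 4.0⁴)/(8 × 53.0³ × 0.78663)
    = 1.7792e+07 / 936892 = 18.99 → 19 coils

19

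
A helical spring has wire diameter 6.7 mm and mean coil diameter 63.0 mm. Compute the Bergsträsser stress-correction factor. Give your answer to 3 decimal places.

1.144

C = D/d = 63.0/6.7 = 9.4030
K_B = (4C+2)/(4C−3) = 39.612/34.612 = 1.1445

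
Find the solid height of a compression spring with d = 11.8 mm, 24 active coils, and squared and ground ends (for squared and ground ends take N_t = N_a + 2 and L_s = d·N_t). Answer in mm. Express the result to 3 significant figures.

307 mm

squared and ground ends: N_t = N_a + 2 = 24 + 2 = 26
L_s = d·N_t = 11.8 × 26 = 306.8 mm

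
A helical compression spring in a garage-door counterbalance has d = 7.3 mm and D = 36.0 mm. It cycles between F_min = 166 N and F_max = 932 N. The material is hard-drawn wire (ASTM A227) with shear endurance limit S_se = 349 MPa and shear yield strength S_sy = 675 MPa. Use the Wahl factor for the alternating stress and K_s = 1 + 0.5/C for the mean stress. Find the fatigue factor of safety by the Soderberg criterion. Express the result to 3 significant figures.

1.81

C = D/d = 36.0/7.3 = 4.9315; K_W = (4C−1)/(4C−4)+0.615/C = 1.3155; K_s = 1+0.5/C = 1.1014
F_a = (F_max−F_min)/2 = 383 N; F_m = (F_max+F_min)/2 = 549 N
τ_a = K_W·8F_aD/(πd³) = 1.3155 × 90.255 = 118.73 MPa
τ_m = K_s·8F_mD/(πd³) = 1.1014 × 129.37 = 142.49 MPa
Soderberg: 1/n_f = τ_a/S_se + τ_m/S_sy = 118.73/349 + 142.49/675 = 0.34020 + 0.21110 = 0.55129
n_f = 1/0.55129 = 1.814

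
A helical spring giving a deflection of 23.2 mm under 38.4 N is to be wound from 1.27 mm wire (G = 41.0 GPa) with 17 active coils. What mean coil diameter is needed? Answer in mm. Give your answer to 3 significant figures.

Required rate k = F/δ = 38.4/23.2 = 1.6552 N/mm
D = (Gd⁴/(8N_a·k))^(1/3) = (41.0×10³·1.27⁴/(8·17·1.6552))^(1/3)
  = (473.823)^(1/3) = 7.7960 mm

7.80 mm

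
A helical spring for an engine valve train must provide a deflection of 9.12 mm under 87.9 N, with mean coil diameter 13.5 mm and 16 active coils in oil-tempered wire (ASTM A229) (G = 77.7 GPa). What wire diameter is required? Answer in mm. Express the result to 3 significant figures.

2.50 mm

Required rate k = F/δ = 87.9/9.12 = 9.6382 N/mm
d = (8D³N_a·k / G)^(1/4) = (8·13.5³·16·9.6382 / (77.7×10³))^0.25
  = (39.065)^0.25 = 2.5000 mm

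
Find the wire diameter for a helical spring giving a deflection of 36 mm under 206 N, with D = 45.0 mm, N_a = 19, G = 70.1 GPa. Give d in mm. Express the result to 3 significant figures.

5.80 mm

Required rate k = F/δ = 206/36 = 5.7222 N/mm
d = (8D³N_a·k / G)^(1/4) = (8·45.0³·19·5.7222 / (70.1×10³))^0.25
  = (1130.6)^0.25 = 5.7987 mm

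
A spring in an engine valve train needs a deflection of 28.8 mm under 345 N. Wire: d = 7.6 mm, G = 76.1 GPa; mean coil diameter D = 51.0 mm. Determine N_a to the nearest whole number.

Required rate k = F/δ = 345/28.8 = 11.979 N/mm
N_a = Gd⁴/(8D³k) = (76.1×10³ × 7.6⁴)/(8 × 51.0³ × 11.979)
    = 2.53886e+08 / 1.27124e+07 = 19.97 → 20 coils

20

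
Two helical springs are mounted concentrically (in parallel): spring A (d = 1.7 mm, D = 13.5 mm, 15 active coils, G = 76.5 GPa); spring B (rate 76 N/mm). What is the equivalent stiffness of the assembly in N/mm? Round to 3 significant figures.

k_A = Gd⁴/(8D³N_a) = (76.5×10³)(1.7⁴)/(8·13.5³·15) = 2.1641 N/mm
Parallel: k_eq = 2.1641 + 76 = 78.164 N/mm

78.2 N/mm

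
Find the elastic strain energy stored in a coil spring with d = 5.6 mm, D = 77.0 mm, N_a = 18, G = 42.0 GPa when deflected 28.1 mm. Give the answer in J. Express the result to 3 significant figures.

0.248 J

k = Gd⁴/(8D³N_a) = (42.0×10³)(5.6⁴)/(8·77.0³·18) = 0.6283 N/mm
U = ½kδ² = 0.5 × 0.6283 × 28.1² = 248.06 N·mm = 0.24806 J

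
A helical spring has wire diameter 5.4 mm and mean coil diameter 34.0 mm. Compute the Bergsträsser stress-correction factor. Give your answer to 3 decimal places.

1.225

C = D/d = 34.0/5.4 = 6.2963
K_B = (4C+2)/(4C−3) = 27.185/22.185 = 1.2254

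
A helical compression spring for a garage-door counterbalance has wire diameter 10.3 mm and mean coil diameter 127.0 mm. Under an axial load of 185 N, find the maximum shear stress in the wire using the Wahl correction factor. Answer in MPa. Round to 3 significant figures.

61.1 MPa

Spring index C = D/d = 127.0/10.3 = 12.3301
K_W = (4C−1)/(4C−4) + 0.615/C = 48.320/45.320 + 0.0499 = 1.1161
τ₀ = 8FD/(πd³) = 8·185·127.0/(π·10.3³) = 187960/3432.9 = 54.752 MPa
τ_max = K·τ₀ = 1.1161 × 54.752 = 61.108 MPa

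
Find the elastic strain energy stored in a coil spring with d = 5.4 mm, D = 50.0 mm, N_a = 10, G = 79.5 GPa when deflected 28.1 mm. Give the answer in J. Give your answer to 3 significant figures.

k = Gd⁴/(8D³N_a) = (79.5×10³)(5.4⁴)/(8·50.0³·10) = 6.7599 N/mm
U = ½kδ² = 0.5 × 6.7599 × 28.1² = 2668.9 N·mm = 2.6689 J

2.67 J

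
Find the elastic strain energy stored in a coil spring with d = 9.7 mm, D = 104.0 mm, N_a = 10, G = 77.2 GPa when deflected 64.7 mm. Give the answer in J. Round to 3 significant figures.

15.9 J

k = Gd⁴/(8D³N_a) = (77.2×10³)(9.7⁴)/(8·104.0³·10) = 7.5948 N/mm
U = ½kδ² = 0.5 × 7.5948 × 64.7² = 15896 N·mm = 15.896 J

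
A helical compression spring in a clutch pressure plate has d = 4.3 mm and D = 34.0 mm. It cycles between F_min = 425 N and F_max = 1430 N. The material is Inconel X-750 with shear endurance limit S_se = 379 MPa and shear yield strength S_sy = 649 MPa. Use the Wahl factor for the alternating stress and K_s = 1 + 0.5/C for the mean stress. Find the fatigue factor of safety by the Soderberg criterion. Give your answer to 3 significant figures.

C = D/d = 34.0/4.3 = 7.9070; K_W = (4C−1)/(4C−4)+0.615/C = 1.1864; K_s = 1+0.5/C = 1.0632
F_a = (F_max−F_min)/2 = 502.5 N; F_m = (F_max+F_min)/2 = 927.5 N
τ_a = K_W·8F_aD/(πd³) = 1.1864 × 547.2 = 649.18 MPa
τ_m = K_s·8F_mD/(πd³) = 1.0632 × 1010 = 1073.9 MPa
Soderberg: 1/n_f = τ_a/S_se + τ_m/S_sy = 649.18/379 + 1073.9/649 = 1.71289 + 1.65467 = 3.3676
n_f = 1/3.3676 = 0.297

0.297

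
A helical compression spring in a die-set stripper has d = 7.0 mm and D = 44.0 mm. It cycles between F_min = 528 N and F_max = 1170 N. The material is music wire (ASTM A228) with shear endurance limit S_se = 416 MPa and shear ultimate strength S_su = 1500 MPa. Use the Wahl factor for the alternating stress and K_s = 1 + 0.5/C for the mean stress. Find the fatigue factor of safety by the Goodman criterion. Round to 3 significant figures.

C = D/d = 44.0/7.0 = 6.2857; K_W = (4C−1)/(4C−4)+0.615/C = 1.2397; K_s = 1+0.5/C = 1.0795
F_a = (F_max−F_min)/2 = 321 N; F_m = (F_max+F_min)/2 = 849 N
τ_a = K_W·8F_aD/(πd³) = 1.2397 × 104.86 = 130 MPa
τ_m = K_s·8F_mD/(πd³) = 1.0795 × 277.34 = 299.4 MPa
Goodman: 1/n_f = τ_a/S_se + τ_m/S_su = 130/416 + 299.4/1500 = 0.31249 + 0.19960 = 0.51209
n_f = 1/0.51209 = 1.953

1.95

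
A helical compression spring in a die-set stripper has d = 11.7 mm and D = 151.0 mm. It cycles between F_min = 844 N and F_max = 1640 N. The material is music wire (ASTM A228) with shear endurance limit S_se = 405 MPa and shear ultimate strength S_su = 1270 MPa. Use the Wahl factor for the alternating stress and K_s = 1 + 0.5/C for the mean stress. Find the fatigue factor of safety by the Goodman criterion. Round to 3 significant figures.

1.98

C = D/d = 151.0/11.7 = 12.9060; K_W = (4C−1)/(4C−4)+0.615/C = 1.1106; K_s = 1+0.5/C = 1.0387
F_a = (F_max−F_min)/2 = 398 N; F_m = (F_max+F_min)/2 = 1242 N
τ_a = K_W·8F_aD/(πd³) = 1.1106 × 95.553 = 106.13 MPa
τ_m = K_s·8F_mD/(πd³) = 1.0387 × 298.18 = 309.73 MPa
Goodman: 1/n_f = τ_a/S_se + τ_m/S_su = 106.13/405 + 309.73/1270 = 0.26204 + 0.24388 = 0.50592
n_f = 1/0.50592 = 1.977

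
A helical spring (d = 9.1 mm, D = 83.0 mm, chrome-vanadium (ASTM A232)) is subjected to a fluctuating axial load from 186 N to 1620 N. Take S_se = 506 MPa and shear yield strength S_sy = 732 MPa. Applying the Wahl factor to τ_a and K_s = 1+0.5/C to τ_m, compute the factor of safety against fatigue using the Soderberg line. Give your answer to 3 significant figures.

1.21

C = D/d = 83.0/9.1 = 9.1209; K_W = (4C−1)/(4C−4)+0.615/C = 1.1598; K_s = 1+0.5/C = 1.0548
F_a = (F_max−F_min)/2 = 717 N; F_m = (F_max+F_min)/2 = 903 N
τ_a = K_W·8F_aD/(πd³) = 1.1598 × 201.1 = 233.23 MPa
τ_m = K_s·8F_mD/(πd³) = 1.0548 × 253.27 = 267.15 MPa
Soderberg: 1/n_f = τ_a/S_se + τ_m/S_sy = 233.23/506 + 267.15/732 = 0.46093 + 0.36496 = 0.8259
n_f = 1/0.8259 = 1.211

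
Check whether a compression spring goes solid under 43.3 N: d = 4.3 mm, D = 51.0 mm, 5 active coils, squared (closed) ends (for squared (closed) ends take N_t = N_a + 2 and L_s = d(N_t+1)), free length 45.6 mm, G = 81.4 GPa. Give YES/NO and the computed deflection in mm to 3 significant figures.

k = Gd⁴/(8D³N_a) = (81.4×10³)(4.3⁴)/(8·51.0³·5) = 5.2448 N/mm
N_t = 7; L_s = 4.3·8 = 34.4 mm; δ_solid = L₀ − L_s = 45.6 − 34.4 = 11.2 mm
δ = F/k = 43.3/5.2448 = 8.2558 mm
δ < δ_solid → spring does not go solid

NO, δ = 8.26 mm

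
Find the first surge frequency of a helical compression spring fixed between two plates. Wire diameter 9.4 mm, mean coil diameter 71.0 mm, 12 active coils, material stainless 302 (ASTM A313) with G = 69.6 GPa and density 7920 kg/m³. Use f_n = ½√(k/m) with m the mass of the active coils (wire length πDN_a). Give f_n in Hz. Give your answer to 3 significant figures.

51.8 Hz

k = Gd⁴/(8D³N_a) = (69.6×10³)(9.4⁴)/(8·71.0³·12) = 15.815 N/mm = 15815 N/m
Wire length L = πDN_a = π·71.0·12 = 2676.6 mm
m = ρ·(πd²/4)·L = 7920 × 69.398×10⁻⁶ m² × 2.6766 m = 1.4712 kg
f_n = ½√(k/m) = 0.5·√(15815/1.4712) = 0.5·√(10750) = 51.841 Hz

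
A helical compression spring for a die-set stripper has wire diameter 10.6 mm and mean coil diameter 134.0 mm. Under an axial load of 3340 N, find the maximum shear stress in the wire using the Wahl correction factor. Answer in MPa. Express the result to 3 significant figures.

1070 MPa

Spring index C = D/d = 134.0/10.6 = 12.6415
K_W = (4C−1)/(4C−4) + 0.615/C = 49.566/46.566 + 0.0486 = 1.1131
τ₀ = 8FD/(πd³) = 8·3340·134.0/(π·10.6³) = 3.58048e+06/3741.7 = 956.92 MPa
τ_max = K·τ₀ = 1.1131 × 956.92 = 1065.1 MPa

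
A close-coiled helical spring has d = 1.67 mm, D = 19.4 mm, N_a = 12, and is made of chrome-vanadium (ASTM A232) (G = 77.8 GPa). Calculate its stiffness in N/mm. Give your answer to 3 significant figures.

0.863 N/mm

k = Gd⁴/(8D³N_a) = (77.8×10³ × 1.67⁴) / (8 × 19.4³ × 12)
  = 605126 / 700933 = 0.86331 N/mm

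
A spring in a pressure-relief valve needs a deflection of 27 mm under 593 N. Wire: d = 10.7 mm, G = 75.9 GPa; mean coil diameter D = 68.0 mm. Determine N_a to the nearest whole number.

Required rate k = F/δ = 593/27 = 21.963 N/mm
N_a = Gd⁴/(8D³k) = (75.9×10³ × 10.7⁴)/(8 × 68.0³ × 21.963)
    = 9.94894e+08 / 5.52469e+07 = 18.01 → 18 coils

18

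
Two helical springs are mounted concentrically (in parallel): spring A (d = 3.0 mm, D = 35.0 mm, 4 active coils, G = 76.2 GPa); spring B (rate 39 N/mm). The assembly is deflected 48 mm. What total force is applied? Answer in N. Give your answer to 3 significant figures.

2090 N

k_A = Gd⁴/(8D³N_a) = (76.2×10³)(3.0⁴)/(8·35.0³·4) = 4.4987 N/mm
Parallel: k_eq = 4.4987 + 39 = 43.499 N/mm
F = k_eq·δ = 43.499·48 = 2087.9 N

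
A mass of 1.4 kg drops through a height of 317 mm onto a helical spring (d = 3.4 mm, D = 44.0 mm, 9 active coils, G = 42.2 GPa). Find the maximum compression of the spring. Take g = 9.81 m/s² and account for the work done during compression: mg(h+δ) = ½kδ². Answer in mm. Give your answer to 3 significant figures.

113 mm

k = Gd⁴/(8D³N_a) = (42.2×10³)(3.4⁴)/(8·44.0³·9) = 0.91947 N/mm
W = mg = 1.4 × 9.81 = 13.734 N
½kδ² − Wδ − Wh = 0 → δ = (W + √(W² + 2kWh))/k
δ = (13.734 + √(188.62 + 8006.15))/0.91947 = (13.734 + 90.525)/0.91947 = 113.39 mm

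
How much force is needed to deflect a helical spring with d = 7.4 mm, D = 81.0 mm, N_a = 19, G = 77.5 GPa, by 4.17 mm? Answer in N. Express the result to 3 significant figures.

k = Gd⁴/(8D³N_a) = (77.5×10³)(7.4⁴)/(8·81.0³·19) = 2.8769 N/mm
F = k·δ = 2.8769 × 4.17 = 11.997 N

12.0 N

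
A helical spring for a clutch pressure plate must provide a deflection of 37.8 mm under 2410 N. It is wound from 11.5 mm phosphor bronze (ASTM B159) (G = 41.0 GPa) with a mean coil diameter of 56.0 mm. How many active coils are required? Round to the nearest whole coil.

Required rate k = F/δ = 2410/37.8 = 63.757 N/mm
N_a = Gd⁴/(8D³k) = (41.0×10³ × 11.5⁴)/(8 × 56.0³ × 63.757)
    = 7.17093e+08 / 8.95735e+07 = 8.006 → 8 coils

8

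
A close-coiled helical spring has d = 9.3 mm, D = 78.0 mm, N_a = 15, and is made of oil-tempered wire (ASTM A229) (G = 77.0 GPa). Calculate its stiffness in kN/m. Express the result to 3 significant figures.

k = Gd⁴/(8D³N_a) = (77.0×10³ × 9.3⁴) / (8 × 78.0³ × 15)
  = 5.76e+08 / 5.69462e+07 = 10.115 N/mm

10.1 kN/m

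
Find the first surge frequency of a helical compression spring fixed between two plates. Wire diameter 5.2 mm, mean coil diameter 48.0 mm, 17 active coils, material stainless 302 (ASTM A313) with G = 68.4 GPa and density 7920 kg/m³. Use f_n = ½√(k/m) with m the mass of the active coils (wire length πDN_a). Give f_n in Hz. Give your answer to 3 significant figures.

43.9 Hz

k = Gd⁴/(8D³N_a) = (68.4×10³)(5.2⁴)/(8·48.0³·17) = 3.3251 N/mm = 3325.1 N/m
Wire length L = πDN_a = π·48.0·17 = 2563.5 mm
m = ρ·(πd²/4)·L = 7920 × 21.237×10⁻⁶ m² × 2.5635 m = 0.43118 kg
f_n = ½√(k/m) = 0.5·√(3325.1/0.43118) = 0.5·√(7711.6) = 43.908 Hz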